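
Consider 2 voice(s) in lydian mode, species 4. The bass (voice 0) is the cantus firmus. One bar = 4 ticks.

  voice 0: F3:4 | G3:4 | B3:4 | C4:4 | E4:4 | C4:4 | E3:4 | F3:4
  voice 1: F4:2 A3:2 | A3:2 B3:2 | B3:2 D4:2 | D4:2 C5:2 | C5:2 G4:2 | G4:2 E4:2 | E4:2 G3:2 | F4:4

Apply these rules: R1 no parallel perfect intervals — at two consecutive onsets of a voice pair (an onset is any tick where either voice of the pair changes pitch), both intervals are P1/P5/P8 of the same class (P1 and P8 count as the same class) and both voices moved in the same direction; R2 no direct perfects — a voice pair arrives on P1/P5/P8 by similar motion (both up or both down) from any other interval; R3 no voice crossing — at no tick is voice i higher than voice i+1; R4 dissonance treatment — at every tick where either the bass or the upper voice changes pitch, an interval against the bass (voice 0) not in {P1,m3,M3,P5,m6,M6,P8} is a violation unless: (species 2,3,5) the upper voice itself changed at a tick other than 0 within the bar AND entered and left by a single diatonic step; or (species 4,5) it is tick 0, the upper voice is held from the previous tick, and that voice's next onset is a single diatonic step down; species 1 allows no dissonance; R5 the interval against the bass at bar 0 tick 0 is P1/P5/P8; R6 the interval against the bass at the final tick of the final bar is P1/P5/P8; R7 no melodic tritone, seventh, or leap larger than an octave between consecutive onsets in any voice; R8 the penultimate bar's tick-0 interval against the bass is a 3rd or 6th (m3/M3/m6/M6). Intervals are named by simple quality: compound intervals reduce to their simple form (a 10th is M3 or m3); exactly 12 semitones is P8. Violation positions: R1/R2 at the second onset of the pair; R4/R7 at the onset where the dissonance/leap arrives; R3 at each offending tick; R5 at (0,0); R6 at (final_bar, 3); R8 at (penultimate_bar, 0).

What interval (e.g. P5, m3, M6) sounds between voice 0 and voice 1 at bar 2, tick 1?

P1

voice 0=B3 voice 1=B3 -> P1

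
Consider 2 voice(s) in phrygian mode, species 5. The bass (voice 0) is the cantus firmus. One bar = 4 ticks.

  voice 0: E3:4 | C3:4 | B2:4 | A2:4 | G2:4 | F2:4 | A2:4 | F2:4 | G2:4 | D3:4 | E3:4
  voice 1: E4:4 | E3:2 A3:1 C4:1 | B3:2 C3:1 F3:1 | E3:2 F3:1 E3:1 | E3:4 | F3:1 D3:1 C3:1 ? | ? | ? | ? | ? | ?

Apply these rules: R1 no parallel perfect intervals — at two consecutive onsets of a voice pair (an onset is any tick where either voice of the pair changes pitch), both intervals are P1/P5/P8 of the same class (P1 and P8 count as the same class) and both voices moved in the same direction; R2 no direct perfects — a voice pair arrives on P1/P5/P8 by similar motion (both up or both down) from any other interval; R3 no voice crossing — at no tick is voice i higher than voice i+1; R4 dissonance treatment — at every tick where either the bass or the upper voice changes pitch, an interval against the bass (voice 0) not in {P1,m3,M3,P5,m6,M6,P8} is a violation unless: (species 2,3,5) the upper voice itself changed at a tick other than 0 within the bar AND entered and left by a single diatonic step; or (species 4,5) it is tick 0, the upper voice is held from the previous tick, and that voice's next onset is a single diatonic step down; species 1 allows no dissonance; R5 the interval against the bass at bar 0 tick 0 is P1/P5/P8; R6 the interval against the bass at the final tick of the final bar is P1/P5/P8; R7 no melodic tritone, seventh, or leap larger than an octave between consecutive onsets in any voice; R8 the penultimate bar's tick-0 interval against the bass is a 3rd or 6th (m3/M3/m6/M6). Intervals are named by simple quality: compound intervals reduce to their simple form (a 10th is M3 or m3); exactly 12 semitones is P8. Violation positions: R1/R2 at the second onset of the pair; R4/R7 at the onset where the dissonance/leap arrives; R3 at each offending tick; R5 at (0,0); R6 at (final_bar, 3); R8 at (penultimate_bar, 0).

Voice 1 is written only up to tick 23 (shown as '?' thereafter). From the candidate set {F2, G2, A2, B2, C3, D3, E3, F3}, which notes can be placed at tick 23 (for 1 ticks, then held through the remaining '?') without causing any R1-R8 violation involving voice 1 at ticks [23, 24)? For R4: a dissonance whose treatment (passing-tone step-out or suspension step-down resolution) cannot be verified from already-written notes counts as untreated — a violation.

{A2, C3, D3, F2, F3}

F2: legal
G2: violates R4
A2: legal
B2: violates R4
C3: legal
D3: legal
E3: violates R4
F3: legal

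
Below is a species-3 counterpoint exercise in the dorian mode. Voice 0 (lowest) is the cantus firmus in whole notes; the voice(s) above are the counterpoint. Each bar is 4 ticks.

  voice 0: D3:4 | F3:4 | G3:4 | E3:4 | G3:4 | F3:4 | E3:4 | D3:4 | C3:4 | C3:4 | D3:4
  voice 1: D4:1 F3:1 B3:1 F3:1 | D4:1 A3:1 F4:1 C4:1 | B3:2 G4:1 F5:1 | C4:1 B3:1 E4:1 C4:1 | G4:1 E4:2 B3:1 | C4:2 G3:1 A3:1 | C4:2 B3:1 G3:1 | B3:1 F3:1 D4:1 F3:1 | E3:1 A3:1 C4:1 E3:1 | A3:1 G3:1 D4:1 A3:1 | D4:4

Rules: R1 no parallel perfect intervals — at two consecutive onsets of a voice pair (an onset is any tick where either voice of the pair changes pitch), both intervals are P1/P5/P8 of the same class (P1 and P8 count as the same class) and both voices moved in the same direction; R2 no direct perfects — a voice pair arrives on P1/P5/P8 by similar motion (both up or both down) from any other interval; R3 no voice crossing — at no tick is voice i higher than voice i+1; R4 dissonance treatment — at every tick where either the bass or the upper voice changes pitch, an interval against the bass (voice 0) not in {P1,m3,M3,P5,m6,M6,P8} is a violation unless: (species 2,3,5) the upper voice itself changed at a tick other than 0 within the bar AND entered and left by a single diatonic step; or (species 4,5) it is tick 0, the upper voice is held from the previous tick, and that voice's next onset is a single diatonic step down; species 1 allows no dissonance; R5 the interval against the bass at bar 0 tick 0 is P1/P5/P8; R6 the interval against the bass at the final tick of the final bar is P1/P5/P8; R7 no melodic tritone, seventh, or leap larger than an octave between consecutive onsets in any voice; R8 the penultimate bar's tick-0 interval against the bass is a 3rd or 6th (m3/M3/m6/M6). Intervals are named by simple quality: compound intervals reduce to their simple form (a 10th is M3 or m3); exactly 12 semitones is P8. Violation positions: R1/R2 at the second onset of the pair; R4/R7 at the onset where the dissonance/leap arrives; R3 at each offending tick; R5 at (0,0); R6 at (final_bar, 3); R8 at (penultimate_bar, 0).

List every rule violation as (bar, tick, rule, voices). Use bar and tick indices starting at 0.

bar 0: v0=D3 v1=D4 downbeat P8
bar 1: v0=F3 v1=D4 downbeat M6
bar 2: v0=G3 v1=B3 downbeat M3
bar 3: v0=E3 v1=C4 downbeat m6
bar 4: v0=G3 v1=G4 downbeat P8
bar 5: v0=F3 v1=C4 downbeat P5
bar 6: v0=E3 v1=C4 downbeat m6
bar 7: v0=D3 v1=B3 downbeat M6
bar 8: v0=C3 v1=E3 downbeat M3
bar 9: v0=C3 v1=A3 downbeat M6
bar 10: v0=D3 v1=D4 downbeat P8
  -> R7 @ bar 0 tick 2 v(1,): F3->B3 leap 6st
  -> R7 @ bar 0 tick 3 v(1,): B3->F3 leap 6st
  -> R4 @ bar 2 tick 3 v(0, 1): G3/F5 m7 untreated
  -> R7 @ bar 2 tick 3 v(1,): G4->F5 leap 10st
  -> R7 @ bar 3 tick 0 v(1,): F5->C4 leap 17st
  -> R2 @ bar 4 tick 0 v(0, 1): E3/C4 m6 -> G3/G4 P8 similar
  -> R4 @ bar 5 tick 2 v(0, 1): F3/G3 M2 untreated
  -> R7 @ bar 7 tick 1 v(1,): B3->F3 leap 6st
  -> R4 @ bar 9 tick 2 v(0, 1): C3/D4 M2 untreated
  -> R2 @ bar 10 tick 0 v(0, 1): C3/A3 M6 -> D3/D4 P8 similar

(0, 2, R7, (1,))
(0, 3, R7, (1,))
(2, 3, R4, (0, 1))
(2, 3, R7, (1,))
(3, 0, R7, (1,))
(4, 0, R2, (0, 1))
(5, 2, R4, (0, 1))
(7, 1, R7, (1,))
(9, 2, R4, (0, 1))
(10, 0, R2, (0, 1))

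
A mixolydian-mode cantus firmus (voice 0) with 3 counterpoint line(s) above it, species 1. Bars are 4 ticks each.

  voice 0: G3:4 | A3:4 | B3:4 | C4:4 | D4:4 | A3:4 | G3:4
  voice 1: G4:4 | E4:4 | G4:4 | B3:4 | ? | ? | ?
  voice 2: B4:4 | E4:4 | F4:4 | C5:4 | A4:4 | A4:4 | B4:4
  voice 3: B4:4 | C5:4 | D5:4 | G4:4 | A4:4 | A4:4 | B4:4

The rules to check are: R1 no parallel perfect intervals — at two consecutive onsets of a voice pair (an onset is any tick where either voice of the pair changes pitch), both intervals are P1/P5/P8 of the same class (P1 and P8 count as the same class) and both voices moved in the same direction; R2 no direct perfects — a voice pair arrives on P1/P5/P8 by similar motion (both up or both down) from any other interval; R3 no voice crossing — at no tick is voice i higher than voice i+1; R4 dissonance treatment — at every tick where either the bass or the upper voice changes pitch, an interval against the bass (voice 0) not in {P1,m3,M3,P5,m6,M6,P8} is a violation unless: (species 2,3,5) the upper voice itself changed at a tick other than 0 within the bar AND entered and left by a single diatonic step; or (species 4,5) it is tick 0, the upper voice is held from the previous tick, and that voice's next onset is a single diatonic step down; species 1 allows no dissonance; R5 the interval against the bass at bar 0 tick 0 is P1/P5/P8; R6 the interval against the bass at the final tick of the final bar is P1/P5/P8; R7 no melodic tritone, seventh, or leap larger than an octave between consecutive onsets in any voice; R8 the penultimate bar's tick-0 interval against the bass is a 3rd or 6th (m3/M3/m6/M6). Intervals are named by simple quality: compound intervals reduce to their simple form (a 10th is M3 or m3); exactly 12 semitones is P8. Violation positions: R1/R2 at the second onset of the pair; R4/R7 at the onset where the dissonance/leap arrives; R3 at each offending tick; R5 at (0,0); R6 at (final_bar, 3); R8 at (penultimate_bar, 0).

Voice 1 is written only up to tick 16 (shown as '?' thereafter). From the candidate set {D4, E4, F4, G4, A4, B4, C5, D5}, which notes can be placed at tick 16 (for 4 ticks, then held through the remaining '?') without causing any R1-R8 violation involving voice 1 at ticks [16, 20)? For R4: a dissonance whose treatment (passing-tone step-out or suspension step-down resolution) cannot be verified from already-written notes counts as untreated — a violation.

D4: violates R2
E4: violates R4
F4: violates R7
G4: violates R4
A4: violates R2,R7
B4: violates R3
C5: violates R3,R4,R7
D5: violates R2,R3,R7

{}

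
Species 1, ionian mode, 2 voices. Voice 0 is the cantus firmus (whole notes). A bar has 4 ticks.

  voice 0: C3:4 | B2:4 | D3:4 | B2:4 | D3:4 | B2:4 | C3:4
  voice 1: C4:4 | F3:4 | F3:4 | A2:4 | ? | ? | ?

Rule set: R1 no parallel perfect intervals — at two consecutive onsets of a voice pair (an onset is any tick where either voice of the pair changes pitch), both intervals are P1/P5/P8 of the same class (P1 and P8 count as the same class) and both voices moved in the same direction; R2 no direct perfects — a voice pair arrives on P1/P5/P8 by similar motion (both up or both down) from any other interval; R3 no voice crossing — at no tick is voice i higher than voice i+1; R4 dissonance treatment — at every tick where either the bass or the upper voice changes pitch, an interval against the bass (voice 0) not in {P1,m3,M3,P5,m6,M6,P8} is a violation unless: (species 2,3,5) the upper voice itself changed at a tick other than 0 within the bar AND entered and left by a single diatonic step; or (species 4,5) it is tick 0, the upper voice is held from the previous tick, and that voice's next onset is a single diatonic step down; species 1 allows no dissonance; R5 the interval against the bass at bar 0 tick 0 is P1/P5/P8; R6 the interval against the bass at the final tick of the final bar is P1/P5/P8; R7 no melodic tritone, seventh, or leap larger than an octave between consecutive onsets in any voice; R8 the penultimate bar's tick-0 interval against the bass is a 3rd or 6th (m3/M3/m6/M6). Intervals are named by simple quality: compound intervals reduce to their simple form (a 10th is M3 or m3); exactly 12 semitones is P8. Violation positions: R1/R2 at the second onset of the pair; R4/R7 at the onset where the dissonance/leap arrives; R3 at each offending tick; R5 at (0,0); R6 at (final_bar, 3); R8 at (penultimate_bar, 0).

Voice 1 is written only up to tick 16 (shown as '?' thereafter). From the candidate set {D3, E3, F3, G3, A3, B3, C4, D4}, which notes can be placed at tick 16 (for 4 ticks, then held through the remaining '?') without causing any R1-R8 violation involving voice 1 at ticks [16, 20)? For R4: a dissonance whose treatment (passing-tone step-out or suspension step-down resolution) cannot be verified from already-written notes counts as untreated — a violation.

{F3}

D3: violates R2
E3: violates R4
F3: legal
G3: violates R4,R7
A3: violates R2
B3: violates R7
C4: violates R4,R7
D4: violates R2,R7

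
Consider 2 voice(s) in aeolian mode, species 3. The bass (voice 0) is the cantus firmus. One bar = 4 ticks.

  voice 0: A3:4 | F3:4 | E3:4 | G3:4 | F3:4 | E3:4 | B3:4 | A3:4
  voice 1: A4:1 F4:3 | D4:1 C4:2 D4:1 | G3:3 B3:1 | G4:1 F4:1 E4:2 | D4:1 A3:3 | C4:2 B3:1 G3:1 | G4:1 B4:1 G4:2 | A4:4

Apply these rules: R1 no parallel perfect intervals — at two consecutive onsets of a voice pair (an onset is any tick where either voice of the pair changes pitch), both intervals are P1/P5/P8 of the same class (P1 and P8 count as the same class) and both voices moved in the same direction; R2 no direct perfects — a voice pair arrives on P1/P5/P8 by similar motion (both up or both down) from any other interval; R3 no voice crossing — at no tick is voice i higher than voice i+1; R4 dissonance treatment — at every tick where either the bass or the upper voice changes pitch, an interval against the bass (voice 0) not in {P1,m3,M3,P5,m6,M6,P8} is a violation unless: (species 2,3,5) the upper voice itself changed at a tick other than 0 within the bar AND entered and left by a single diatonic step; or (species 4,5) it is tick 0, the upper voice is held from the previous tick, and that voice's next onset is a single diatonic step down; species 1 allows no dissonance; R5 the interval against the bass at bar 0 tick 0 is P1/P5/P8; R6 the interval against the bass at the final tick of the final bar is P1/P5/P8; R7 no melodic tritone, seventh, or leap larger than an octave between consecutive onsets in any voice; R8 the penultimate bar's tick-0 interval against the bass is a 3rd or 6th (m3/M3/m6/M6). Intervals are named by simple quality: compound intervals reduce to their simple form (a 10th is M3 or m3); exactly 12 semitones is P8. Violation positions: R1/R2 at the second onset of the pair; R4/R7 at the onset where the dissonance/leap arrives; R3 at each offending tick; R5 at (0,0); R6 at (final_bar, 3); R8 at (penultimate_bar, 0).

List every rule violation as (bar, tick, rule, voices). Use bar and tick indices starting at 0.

bar 0: v0=A3 v1=A4 downbeat P8
bar 1: v0=F3 v1=D4 downbeat M6
bar 2: v0=E3 v1=G3 downbeat m3
bar 3: v0=G3 v1=G4 downbeat P8
bar 4: v0=F3 v1=D4 downbeat M6
bar 5: v0=E3 v1=C4 downbeat m6
bar 6: v0=B3 v1=G4 downbeat m6
bar 7: v0=A3 v1=A4 downbeat P8
  -> R2 @ bar 3 tick 0 v(0, 1): E3/B3 P5 -> G3/G4 P8 similar

(3, 0, R2, (0, 1))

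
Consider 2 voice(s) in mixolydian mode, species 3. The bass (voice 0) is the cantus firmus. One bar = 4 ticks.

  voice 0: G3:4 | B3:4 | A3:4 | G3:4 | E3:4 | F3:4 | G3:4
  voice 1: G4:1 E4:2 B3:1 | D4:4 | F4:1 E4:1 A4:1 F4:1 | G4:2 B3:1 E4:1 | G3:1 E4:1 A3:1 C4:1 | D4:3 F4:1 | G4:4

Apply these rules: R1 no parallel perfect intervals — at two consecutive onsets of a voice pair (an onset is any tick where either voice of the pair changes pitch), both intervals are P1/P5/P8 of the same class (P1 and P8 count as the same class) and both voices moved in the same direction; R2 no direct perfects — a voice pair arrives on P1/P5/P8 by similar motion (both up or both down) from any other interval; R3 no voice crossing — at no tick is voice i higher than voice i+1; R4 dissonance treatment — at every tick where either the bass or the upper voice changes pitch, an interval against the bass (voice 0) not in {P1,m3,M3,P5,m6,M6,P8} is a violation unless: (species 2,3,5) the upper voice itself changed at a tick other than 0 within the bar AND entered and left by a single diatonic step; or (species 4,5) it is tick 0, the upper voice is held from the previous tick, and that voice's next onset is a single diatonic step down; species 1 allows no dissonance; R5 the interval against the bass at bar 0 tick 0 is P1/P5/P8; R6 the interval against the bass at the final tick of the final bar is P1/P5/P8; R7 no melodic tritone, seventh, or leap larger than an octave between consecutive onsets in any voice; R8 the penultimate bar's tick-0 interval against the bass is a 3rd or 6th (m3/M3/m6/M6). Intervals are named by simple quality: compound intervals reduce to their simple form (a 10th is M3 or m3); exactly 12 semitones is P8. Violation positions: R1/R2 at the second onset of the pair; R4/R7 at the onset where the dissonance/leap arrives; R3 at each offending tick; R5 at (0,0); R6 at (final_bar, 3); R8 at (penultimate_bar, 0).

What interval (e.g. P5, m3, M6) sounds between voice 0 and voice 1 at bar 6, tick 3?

P8

voice 0=G3 voice 1=G4 -> P8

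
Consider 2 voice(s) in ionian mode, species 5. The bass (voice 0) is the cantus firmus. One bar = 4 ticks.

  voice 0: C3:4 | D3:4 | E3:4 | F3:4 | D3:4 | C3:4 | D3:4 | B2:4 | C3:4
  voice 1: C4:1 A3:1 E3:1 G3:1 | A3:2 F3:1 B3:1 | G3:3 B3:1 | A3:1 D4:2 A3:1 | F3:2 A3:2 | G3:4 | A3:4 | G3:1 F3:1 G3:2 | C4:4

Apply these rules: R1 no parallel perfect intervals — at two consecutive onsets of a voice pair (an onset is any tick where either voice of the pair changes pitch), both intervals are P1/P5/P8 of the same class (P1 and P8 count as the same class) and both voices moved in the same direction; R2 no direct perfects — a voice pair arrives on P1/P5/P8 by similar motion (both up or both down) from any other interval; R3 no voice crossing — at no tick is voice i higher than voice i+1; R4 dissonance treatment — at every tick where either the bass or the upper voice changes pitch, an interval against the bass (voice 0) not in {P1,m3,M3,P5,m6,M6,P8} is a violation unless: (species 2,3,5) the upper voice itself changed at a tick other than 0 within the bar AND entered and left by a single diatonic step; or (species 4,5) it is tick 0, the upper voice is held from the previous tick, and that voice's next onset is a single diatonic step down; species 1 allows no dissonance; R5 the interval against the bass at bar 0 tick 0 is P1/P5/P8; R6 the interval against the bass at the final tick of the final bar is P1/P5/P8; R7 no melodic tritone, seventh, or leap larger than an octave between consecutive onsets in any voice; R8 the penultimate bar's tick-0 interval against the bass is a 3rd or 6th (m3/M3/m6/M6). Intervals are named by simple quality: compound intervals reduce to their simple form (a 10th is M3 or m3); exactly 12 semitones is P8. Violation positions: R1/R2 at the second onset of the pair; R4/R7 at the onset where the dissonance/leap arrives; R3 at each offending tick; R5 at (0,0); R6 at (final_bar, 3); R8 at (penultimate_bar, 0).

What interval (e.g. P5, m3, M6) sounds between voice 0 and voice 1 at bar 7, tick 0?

voice 0=B2 voice 1=G3 -> m6

m6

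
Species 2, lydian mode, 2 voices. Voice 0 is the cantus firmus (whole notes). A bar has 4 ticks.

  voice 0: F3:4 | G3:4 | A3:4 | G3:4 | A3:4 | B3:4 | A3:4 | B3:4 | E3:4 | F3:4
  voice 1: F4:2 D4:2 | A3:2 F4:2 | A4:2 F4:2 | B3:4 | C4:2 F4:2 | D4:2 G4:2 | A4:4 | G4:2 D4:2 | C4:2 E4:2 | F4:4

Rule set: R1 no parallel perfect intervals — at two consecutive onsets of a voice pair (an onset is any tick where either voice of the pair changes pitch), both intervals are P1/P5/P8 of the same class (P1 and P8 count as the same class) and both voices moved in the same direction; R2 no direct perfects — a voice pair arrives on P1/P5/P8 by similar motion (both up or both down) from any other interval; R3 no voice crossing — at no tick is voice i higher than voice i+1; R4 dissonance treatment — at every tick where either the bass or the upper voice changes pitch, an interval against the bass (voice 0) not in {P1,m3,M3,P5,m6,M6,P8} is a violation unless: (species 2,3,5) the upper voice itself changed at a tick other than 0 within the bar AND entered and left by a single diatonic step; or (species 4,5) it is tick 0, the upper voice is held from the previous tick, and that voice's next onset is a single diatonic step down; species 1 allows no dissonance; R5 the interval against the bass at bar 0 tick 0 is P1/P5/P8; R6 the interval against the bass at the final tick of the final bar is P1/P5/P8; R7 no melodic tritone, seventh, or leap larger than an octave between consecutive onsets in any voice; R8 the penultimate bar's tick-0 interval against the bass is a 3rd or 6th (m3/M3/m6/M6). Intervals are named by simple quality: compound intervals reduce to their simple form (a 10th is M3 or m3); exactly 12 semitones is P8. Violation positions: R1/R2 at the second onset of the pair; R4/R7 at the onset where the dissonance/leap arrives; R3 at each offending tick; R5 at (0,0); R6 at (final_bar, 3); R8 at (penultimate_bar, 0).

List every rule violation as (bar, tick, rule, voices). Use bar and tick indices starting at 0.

(1, 0, R4, (0, 1))
(1, 2, R4, (0, 1))
(2, 0, R2, (0, 1))
(3, 0, R7, (1,))
(9, 0, R1, (0, 1))

bar 0: v0=F3 v1=F4 downbeat P8
bar 1: v0=G3 v1=A3 downbeat M2
bar 2: v0=A3 v1=A4 downbeat P8
bar 3: v0=G3 v1=B3 downbeat M3
bar 4: v0=A3 v1=C4 downbeat m3
bar 5: v0=B3 v1=D4 downbeat m3
bar 6: v0=A3 v1=A4 downbeat P8
bar 7: v0=B3 v1=G4 downbeat m6
bar 8: v0=E3 v1=C4 downbeat m6
bar 9: v0=F3 v1=F4 downbeat P8
  -> R4 @ bar 1 tick 0 v(0, 1): G3/A3 M2 untreated
  -> R4 @ bar 1 tick 2 v(0, 1): G3/F4 m7 untreated
  -> R2 @ bar 2 tick 0 v(0, 1): G3/F4 m7 -> A3/A4 P8 similar
  -> R7 @ bar 3 tick 0 v(1,): F4->B3 leap 6st
  -> R1 @ bar 9 tick 0 v(0, 1): E3/E4 P8 -> F3/F4 P8 similar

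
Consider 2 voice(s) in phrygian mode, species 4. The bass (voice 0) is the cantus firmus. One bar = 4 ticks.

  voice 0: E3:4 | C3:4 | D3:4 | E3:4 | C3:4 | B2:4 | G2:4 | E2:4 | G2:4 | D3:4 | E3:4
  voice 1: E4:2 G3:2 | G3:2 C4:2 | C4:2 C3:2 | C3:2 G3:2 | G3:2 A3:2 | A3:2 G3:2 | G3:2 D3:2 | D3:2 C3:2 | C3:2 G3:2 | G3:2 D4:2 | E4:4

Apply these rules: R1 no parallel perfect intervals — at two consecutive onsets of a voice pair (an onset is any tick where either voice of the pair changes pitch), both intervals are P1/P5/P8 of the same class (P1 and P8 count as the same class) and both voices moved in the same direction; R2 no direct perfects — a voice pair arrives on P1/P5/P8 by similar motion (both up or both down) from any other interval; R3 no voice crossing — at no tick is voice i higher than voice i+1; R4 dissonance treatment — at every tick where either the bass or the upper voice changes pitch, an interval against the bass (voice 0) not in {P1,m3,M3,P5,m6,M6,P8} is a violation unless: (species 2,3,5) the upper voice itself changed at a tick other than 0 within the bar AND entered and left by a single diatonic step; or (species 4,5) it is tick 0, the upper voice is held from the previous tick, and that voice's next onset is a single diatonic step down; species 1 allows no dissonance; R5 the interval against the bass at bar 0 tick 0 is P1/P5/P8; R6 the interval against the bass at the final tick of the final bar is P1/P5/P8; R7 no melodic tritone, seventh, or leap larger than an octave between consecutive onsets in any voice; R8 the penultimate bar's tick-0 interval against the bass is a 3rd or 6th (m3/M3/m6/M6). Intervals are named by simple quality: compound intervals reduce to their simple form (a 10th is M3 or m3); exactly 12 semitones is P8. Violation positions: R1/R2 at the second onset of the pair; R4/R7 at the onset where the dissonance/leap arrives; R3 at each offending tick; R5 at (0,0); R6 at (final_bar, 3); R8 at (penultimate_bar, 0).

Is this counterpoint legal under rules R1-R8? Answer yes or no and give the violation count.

No (10 violations)

bar 0: v0=E3 v1=E4 (P8)
bar 1: v0=C3 v1=G3 (P5)
bar 2: v0=D3 v1=C4 (m7)
bar 3: v0=E3 v1=C3 (M3)
bar 4: v0=C3 v1=G3 (P5)
bar 5: v0=B2 v1=A3 (m7)
bar 6: v0=G2 v1=G3 (P8)
bar 7: v0=E2 v1=D3 (m7)
bar 8: v0=G2 v1=C3 (P4)
bar 9: v0=D3 v1=G3 (P4)
bar 10: v0=E3 v1=E4 (P8)
  R4 @ bar2.0: D3/C4 m7 untreated
  R3 @ bar2.2: D3 above C3
  R4 @ bar2.2: D3/C3 M2 untreated
  R3 @ bar2.3: D3 above C3
  R3 @ bar3.0: E3 above C3
  R3 @ bar3.1: E3 above C3
  R4 @ bar8.0: G2/C3 P4 untreated
  R4 @ bar9.0: D3/G3 P4 untreated
  R8 @ bar9.0: penult P4 not 3rd/6th
  R1 @ bar10.0: D3/D4 P8 -> E3/E4 P8 similar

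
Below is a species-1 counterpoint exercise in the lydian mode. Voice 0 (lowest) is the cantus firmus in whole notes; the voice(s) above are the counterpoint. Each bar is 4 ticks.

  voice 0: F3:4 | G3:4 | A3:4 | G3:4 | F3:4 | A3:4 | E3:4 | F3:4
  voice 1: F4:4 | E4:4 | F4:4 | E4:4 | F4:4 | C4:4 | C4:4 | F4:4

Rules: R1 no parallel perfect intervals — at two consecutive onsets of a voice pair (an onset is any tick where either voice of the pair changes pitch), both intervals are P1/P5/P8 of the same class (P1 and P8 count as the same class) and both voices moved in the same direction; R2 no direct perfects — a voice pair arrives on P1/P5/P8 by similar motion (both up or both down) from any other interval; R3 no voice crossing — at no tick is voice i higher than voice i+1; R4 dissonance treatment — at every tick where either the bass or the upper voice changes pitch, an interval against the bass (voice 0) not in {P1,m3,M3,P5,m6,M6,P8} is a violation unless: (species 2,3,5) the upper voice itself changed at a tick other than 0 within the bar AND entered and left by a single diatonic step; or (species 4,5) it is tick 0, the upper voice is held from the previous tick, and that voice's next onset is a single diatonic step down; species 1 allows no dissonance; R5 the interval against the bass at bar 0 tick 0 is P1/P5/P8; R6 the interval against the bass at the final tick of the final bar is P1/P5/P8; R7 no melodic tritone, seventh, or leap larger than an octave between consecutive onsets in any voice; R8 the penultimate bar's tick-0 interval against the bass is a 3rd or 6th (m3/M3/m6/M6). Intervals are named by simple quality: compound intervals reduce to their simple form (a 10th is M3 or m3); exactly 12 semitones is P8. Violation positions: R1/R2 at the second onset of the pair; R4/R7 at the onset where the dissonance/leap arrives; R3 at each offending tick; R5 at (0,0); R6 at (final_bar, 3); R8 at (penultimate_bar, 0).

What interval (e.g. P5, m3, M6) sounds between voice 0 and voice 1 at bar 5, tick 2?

voice 0=A3 voice 1=C4 -> m3

m3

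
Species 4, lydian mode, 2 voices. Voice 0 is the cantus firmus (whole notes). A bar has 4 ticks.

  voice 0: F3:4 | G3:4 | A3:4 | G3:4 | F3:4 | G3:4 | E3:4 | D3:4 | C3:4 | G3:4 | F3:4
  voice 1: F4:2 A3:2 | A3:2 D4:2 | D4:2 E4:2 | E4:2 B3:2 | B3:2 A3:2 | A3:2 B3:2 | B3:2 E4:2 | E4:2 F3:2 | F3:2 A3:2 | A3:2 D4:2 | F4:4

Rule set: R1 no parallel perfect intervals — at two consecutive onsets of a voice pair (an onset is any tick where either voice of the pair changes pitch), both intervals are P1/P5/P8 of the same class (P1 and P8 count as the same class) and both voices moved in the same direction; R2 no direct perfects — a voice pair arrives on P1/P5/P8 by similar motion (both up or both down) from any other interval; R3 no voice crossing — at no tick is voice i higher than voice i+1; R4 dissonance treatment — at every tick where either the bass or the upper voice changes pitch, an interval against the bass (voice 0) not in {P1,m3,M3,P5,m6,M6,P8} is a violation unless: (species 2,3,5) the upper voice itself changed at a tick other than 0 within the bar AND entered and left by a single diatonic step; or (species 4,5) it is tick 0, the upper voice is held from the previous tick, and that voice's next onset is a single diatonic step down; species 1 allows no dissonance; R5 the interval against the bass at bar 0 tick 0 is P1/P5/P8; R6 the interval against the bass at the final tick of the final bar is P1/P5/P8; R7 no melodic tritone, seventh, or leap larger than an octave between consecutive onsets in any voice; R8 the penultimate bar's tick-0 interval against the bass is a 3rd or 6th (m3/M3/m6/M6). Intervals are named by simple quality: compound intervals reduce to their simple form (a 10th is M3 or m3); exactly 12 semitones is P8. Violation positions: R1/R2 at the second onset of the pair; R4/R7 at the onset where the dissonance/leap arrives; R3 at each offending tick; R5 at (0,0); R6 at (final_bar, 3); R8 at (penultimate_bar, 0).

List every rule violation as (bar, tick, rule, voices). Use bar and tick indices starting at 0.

(1, 0, R4, (0, 1))
(2, 0, R4, (0, 1))
(5, 0, R4, (0, 1))
(7, 0, R4, (0, 1))
(7, 2, R7, (1,))
(8, 0, R4, (0, 1))
(9, 0, R4, (0, 1))
(9, 0, R8, (0, 1))

bar 0: v0=F3 v1=F4 downbeat P8
bar 1: v0=G3 v1=A3 downbeat M2
bar 2: v0=A3 v1=D4 downbeat P4
bar 3: v0=G3 v1=E4 downbeat M6
bar 4: v0=F3 v1=B3 downbeat TT
bar 5: v0=G3 v1=A3 downbeat M2
bar 6: v0=E3 v1=B3 downbeat P5
bar 7: v0=D3 v1=E4 downbeat M2
bar 8: v0=C3 v1=F3 downbeat P4
bar 9: v0=G3 v1=A3 downbeat M2
bar 10: v0=F3 v1=F4 downbeat P8
  -> R4 @ bar 1 tick 0 v(0, 1): G3/A3 M2 untreated
  -> R4 @ bar 2 tick 0 v(0, 1): A3/D4 P4 untreated
  -> R4 @ bar 5 tick 0 v(0, 1): G3/A3 M2 untreated
  -> R4 @ bar 7 tick 0 v(0, 1): D3/E4 M2 untreated
  -> R7 @ bar 7 tick 2 v(1,): E4->F3 leap 11st
  -> R4 @ bar 8 tick 0 v(0, 1): C3/F3 P4 untreated
  -> R4 @ bar 9 tick 0 v(0, 1): G3/A3 M2 untreated
  -> R8 @ bar 9 tick 0 v(0, 1): penult M2 not 3rd/6th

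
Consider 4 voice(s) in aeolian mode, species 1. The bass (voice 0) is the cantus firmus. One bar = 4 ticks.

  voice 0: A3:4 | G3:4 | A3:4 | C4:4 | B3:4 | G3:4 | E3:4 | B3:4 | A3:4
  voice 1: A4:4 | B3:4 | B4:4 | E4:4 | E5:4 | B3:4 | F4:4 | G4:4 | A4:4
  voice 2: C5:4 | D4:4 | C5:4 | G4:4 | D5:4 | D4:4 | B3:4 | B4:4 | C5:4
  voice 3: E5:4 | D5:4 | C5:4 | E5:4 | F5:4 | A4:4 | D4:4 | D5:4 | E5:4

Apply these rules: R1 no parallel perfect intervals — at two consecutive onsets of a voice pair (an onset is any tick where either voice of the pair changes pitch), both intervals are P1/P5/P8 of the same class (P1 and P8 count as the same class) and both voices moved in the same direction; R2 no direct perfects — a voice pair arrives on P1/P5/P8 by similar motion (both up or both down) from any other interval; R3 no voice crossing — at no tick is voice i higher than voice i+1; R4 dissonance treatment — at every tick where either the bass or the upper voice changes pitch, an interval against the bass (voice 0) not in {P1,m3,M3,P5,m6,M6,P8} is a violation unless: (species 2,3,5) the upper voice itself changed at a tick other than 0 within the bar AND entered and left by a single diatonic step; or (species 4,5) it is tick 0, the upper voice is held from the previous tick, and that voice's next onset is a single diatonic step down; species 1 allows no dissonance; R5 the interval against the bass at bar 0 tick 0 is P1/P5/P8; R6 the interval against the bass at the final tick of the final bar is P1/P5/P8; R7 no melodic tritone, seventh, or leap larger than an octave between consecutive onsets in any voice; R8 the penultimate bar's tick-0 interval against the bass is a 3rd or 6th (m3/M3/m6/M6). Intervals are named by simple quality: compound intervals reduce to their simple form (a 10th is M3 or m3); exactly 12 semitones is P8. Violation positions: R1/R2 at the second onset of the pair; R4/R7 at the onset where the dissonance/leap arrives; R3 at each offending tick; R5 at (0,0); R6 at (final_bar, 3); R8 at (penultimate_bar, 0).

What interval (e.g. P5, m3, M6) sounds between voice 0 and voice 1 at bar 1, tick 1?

voice 0=G3 voice 1=B3 -> M3

M3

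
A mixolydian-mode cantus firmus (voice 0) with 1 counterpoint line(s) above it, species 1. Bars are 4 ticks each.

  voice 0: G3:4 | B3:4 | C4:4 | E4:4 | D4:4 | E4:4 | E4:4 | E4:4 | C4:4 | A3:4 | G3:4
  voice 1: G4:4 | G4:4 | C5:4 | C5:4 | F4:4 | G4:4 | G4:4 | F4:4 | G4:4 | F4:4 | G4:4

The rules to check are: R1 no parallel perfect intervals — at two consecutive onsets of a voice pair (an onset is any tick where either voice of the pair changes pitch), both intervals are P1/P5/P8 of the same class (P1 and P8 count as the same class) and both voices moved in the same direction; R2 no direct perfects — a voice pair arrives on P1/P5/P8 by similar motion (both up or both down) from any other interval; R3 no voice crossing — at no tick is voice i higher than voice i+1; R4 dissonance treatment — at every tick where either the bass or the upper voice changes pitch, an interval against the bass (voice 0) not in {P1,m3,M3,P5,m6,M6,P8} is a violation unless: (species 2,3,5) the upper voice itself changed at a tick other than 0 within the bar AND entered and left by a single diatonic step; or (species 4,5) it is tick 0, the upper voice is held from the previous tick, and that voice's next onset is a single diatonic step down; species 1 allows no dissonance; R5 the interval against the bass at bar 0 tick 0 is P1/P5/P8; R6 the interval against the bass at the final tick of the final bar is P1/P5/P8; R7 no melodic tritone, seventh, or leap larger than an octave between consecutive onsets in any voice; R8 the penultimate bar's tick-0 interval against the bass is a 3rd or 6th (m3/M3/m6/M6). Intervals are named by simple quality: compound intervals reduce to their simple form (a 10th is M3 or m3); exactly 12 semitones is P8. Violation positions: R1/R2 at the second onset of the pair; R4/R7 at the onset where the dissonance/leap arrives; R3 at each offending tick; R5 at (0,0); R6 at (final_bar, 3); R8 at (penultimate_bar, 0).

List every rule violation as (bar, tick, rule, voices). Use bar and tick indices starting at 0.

bar 0: v0=G3 v1=G4 downbeat P8
bar 1: v0=B3 v1=G4 downbeat m6
bar 2: v0=C4 v1=C5 downbeat P8
bar 3: v0=E4 v1=C5 downbeat m6
bar 4: v0=D4 v1=F4 downbeat m3
bar 5: v0=E4 v1=G4 downbeat m3
bar 6: v0=E4 v1=G4 downbeat m3
bar 7: v0=E4 v1=F4 downbeat m2
bar 8: v0=C4 v1=G4 downbeat P5
bar 9: v0=A3 v1=F4 downbeat m6
bar 10: v0=G3 v1=G4 downbeat P8
  -> R2 @ bar 2 tick 0 v(0, 1): B3/G4 m6 -> C4/C5 P8 similar
  -> R4 @ bar 7 tick 0 v(0, 1): E4/F4 m2 untreated

(2, 0, R2, (0, 1))
(7, 0, R4, (0, 1))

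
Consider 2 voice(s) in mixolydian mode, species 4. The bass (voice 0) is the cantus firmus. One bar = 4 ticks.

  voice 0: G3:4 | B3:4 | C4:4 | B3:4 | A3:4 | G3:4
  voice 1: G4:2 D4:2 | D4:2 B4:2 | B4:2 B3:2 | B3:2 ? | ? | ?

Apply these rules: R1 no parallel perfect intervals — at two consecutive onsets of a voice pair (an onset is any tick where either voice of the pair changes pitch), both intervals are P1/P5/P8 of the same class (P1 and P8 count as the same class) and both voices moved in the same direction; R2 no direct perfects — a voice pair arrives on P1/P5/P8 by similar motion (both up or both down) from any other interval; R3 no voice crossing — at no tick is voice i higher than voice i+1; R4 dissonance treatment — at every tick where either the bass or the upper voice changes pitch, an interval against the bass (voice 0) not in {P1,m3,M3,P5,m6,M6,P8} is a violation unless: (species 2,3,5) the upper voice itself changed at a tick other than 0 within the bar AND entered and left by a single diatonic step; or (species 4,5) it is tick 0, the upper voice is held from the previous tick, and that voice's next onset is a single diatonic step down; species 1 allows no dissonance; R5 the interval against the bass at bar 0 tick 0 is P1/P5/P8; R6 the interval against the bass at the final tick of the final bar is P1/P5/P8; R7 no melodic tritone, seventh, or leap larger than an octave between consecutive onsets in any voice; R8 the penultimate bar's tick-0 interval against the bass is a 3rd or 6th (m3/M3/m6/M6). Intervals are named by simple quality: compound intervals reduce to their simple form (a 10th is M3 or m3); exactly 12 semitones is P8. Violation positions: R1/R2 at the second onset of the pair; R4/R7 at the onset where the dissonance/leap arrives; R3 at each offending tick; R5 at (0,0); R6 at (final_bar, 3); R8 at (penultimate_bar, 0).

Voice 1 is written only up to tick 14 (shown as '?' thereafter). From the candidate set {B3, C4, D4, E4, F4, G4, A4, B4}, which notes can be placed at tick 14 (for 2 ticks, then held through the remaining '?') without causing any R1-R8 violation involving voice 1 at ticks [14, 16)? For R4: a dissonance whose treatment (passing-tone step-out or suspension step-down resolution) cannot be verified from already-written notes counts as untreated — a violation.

B3: legal
C4: violates R4
D4: legal
E4: violates R4
F4: violates R4,R7
G4: legal
A4: violates R4,R7
B4: legal

{B3, B4, D4, G4}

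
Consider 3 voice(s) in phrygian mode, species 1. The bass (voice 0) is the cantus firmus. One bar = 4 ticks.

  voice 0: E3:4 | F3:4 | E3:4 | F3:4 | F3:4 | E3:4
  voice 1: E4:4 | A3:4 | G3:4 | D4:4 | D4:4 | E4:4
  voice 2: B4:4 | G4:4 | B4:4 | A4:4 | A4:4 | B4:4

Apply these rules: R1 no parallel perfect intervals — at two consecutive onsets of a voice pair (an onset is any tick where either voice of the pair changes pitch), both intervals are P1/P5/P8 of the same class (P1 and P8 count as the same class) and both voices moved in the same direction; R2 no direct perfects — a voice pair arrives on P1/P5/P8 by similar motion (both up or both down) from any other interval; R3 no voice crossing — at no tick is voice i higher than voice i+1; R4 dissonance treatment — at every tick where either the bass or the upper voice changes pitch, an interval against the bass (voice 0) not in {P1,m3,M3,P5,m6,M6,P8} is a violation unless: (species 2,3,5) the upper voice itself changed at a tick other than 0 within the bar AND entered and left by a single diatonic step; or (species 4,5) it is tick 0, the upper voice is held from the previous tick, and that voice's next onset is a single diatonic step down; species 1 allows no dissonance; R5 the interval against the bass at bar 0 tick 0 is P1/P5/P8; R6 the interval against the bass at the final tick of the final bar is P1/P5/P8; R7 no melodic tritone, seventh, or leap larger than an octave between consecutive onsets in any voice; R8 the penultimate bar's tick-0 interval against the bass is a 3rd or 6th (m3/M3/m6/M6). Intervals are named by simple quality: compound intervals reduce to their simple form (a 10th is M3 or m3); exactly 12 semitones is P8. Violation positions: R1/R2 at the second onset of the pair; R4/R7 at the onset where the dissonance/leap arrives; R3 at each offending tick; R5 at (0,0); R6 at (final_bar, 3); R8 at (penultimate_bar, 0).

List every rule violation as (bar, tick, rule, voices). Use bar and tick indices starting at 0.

(1, 0, R4, (0, 2))
(5, 0, R1, (1, 2))

bar 0: v0=E3 v1=E4 v2=B4 downbeat P5
bar 1: v0=F3 v1=A3 v2=G4 downbeat M2
bar 2: v0=E3 v1=G3 v2=B4 downbeat P5
bar 3: v0=F3 v1=D4 v2=A4 downbeat M3
bar 4: v0=F3 v1=D4 v2=A4 downbeat M3
bar 5: v0=E3 v1=E4 v2=B4 downbeat P5
  -> R4 @ bar 1 tick 0 v(0, 2): F3/G4 M2 untreated
  -> R1 @ bar 5 tick 0 v(1, 2): D4/A4 P5 -> E4/B4 P5 similar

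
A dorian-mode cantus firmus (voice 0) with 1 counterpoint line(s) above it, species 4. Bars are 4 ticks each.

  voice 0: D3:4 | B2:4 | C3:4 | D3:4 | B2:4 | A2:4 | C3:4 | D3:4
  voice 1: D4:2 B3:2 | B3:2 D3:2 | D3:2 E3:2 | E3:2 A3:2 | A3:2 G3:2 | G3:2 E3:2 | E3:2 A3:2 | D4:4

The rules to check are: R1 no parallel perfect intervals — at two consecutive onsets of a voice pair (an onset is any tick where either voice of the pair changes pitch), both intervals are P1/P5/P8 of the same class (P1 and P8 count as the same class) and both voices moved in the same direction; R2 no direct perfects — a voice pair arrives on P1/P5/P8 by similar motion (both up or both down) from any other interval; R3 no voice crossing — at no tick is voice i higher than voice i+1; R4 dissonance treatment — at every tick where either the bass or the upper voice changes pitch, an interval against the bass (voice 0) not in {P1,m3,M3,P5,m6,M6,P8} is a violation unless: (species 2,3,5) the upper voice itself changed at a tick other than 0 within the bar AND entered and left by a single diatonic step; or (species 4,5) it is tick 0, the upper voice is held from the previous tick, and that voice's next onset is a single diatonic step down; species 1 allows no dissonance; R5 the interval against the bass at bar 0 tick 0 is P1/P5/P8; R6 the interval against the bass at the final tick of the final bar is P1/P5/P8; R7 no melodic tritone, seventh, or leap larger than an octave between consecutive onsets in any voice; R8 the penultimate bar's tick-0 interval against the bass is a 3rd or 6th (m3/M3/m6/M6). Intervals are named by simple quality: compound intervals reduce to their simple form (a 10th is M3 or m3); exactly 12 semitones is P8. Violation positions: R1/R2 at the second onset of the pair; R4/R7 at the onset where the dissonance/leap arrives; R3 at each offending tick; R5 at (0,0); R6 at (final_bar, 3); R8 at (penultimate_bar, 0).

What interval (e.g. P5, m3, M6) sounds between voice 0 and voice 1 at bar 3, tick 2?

voice 0=D3 voice 1=A3 -> P5

P5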